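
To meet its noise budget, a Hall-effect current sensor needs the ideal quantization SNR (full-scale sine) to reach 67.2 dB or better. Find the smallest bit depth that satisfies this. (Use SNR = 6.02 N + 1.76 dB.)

11 bits

6.02 N + 1.76 ≥ 67.2 gives N ≥ 10.870, so the minimum integer is 11.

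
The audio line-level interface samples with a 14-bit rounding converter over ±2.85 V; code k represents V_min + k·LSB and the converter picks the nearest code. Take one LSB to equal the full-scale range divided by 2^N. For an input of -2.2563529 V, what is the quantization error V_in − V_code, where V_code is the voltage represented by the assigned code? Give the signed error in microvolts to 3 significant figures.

+129 µV

Full-scale range = 2.85 V − (-2.85 V) = 5.7 V. LSB = 5.7 V / 2^14 ≈ 347.9 µV.
(V_in − V_min)/LSB = (-2.2563529 − (-2.85)) × 16384/5.7 = 1706.3709 → nearest code k = 1706.
Reconstructed level: -2.85 + 1706 × 5.7/16384 V = -2.2564819336 V.
e = -2.2563529 − (-2.2564819336) = +129 µV.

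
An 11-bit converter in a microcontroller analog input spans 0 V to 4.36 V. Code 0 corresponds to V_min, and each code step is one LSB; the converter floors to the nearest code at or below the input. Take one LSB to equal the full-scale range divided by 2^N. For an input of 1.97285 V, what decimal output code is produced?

Span = 4.36 V. LSB = 4.36 V / 2^11 ≈ 2.129 mV.
code = ⌊(V_in − V_min)/LSB⌋ = ⌊(V_in − V_min) × 2^11 / range⌋
     = ⌊(1.97285 − (0)) × 2048 / 4.36⌋ = ⌊1.97285 × 2048/4.36⌋
     = ⌊926.697⌋ = 926.

926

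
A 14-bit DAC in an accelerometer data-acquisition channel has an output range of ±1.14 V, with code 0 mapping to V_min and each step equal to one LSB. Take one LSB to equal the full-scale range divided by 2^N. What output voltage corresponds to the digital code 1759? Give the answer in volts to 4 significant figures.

Range = 1.14 − (-1.14) = 2.28 V. LSB = 2.28 V / 2^14.
Output = V_min + (1759/16384) × range = -1.14 + 0.107361 × 2.28 V
      = -1.14 + 0.244783 = -0.895217 V.

-0.8952 V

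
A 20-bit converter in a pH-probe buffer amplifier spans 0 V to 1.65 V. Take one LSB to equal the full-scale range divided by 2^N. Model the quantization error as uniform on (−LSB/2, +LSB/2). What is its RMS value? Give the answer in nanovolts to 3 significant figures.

454 nV

Full-scale range = 1.65 V.
Step size = 1.65/1048576 V = 1.5736 µV.
RMS of a uniform error over width LSB is LSB/√12 = 454 nV.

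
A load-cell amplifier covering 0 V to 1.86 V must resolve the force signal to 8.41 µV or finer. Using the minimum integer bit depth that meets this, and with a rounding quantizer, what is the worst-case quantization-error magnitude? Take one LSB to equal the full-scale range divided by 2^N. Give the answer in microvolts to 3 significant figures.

Range is 1.86 V.
Required number of levels: 1.86/8.41 µV = 221170; smallest N with 2^N ≥ that is 18.
LSB = 1.86 V ÷ 2^18 = 1.86/262144 V = 7.0953 µV.
Max error for round-to-nearest is LSB/2 = 3.55 µV.

3.55 µV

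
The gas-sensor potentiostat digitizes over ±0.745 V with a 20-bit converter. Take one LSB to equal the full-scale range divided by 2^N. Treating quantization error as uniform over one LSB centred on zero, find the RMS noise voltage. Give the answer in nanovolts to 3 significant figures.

Full-scale range = 0.745 V − (-0.745 V) = 1.49 V.
One LSB is 1.49 V / 1048576 = 1.4210 µV.
V_rms = LSB/√12 = 1.4210 µV / √12 = 410 nV.

410 nV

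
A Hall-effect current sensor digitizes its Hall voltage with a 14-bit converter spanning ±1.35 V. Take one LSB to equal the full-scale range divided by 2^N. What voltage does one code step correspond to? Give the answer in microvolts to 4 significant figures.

Range = 1.35 − (-1.35) = 2.7 V.
2^14 = 16384 levels.
Step size = 2.7/16384 V = 164.8 µV.

164.8 µV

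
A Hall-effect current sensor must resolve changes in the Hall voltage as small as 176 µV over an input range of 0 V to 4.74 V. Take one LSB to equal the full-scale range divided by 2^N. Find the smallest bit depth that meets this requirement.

15 bits

V_FS = 4.74 V.
4.74 V / 176 µV = 26930. Since 2^14 = 16384 and 2^15 = 32768, N = 15.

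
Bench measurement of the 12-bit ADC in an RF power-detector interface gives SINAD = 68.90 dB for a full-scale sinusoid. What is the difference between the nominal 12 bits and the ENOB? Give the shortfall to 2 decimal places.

ENOB = (SINAD − 1.76)/6.02 = (68.90 − 1.76)/6.02 = 11.1528 bits.
Lost resolution: 12 − 11.1528 = 0.8472 bits.

0.85 bits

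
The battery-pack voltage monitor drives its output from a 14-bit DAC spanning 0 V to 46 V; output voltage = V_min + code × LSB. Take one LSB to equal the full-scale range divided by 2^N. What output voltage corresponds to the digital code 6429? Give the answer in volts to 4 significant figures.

18.05 V

Range is 46 V. LSB = 46 V / 2^14.
V_out = 0 + 6429 × (46/16384) V
      = 0 + 18.0502 = 18.0502 V.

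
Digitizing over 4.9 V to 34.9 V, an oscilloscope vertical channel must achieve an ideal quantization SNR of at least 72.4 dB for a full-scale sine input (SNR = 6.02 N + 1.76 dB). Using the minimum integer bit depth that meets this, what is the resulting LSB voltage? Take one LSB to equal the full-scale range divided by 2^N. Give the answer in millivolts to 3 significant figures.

Span: 34.9 V − (4.9 V) = 30 V.
Solving 6.02 N ≥ 72.4 − 1.76: N ≥ 11.734. Round up → N = 12.
Step size = 30/4096 V = 7.32 mV.

7.32 mV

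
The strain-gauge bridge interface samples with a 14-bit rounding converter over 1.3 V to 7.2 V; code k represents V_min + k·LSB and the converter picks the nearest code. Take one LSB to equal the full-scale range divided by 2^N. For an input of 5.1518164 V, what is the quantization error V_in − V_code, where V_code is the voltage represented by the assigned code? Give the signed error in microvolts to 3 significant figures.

Full-scale range = 7.2 V − (1.3 V) = 5.9 V. LSB = 5.9 V / 2^14 ≈ 360.1 µV.
(V_in − V_min)/LSB = (5.1518164 − (1.3)) × 16384/5.9 = 10696.2983 → nearest code k = 10696.
Reconstructed level: 1.3 + 10696 × 5.9/16384 V = 5.1517089844 V.
e = 5.1518164 − (5.1517089844) = +107 µV.

+107 µV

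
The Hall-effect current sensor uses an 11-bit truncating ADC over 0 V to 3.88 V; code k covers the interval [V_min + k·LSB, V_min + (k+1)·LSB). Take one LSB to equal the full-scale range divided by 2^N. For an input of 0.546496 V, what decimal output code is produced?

V_FS = 3.88 V. LSB = 3.88 V / 2^11 ≈ 1.895 mV.
V_in − V_min = 0.546496 − (0) = 0.546496 V.
Divide by LSB: 0.546496 × 2048/3.88 = 288.4597.
Truncating gives code 288.

288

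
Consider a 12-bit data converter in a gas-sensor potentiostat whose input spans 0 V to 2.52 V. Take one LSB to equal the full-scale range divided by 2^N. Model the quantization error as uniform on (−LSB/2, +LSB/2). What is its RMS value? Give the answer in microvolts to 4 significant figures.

177.6 µV

V_FS = 2.52 V.
LSB = 2.52 V / 2^12 = 0.615234 mV.
RMS of a uniform error over width LSB is LSB/√12 = 177.6 µV.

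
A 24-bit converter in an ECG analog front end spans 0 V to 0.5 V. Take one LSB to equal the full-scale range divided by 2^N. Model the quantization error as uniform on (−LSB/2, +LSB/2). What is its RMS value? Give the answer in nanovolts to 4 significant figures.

Span = 0.5 V.
LSB = 0.5 V ÷ 2^24 = 0.5/16777216 V = 29.8023 nV.
For a uniform distribution on [−LSB/2, +LSB/2], V_rms = LSB/√12 = 29.8023 nV/3.4641 = 8.603 nV.

8.603 nV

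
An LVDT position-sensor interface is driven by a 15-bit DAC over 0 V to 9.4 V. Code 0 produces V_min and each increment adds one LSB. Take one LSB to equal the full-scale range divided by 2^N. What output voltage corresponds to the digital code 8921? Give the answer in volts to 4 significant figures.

2.559 V

Range is 9.4 V. LSB = 9.4 V / 2^15.
Output = V_min + (8921/32768) × range = 0 + 0.272247 × 9.4 V
      = 0 + 2.55912 = 2.55912 V.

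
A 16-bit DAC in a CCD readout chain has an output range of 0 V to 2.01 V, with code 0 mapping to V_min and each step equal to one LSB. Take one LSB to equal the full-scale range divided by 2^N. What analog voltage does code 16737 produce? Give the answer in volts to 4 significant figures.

0.5133 V

Range is 2.01 V. LSB = 2.01 V / 2^16.
Output = V_min + (16737/65536) × range = 0 + 0.255386 × 2.01 V
      = 0 V + 0.513327 V = 0.513327 V.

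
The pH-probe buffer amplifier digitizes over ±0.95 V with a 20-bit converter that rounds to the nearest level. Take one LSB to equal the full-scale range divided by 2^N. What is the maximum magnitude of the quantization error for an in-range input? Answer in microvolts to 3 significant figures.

Full-scale range = 0.95 V − (-0.95 V) = 1.9 V.
LSB = 1.9 V ÷ 2^20 = 1.9/1048576 V = 1.8120 µV.
Worst-case error for round-to-nearest is half an LSB: 0.906 µV.

0.906 µV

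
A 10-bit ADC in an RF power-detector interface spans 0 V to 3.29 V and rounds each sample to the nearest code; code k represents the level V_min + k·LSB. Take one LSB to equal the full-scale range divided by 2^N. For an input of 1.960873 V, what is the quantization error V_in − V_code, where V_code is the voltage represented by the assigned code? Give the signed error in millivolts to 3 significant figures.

Span = 3.29 V. LSB = 3.29 V / 2^10 ≈ 3.213 mV.
(V_in − V_min)/LSB = (1.960873 − (0)) × 1024/3.29 = 610.3143 → nearest code k = 610.
V_code = V_min + k × range/2^10 = 0 + 610 × 3.29/1024 = 1.959863281 V.
V_in − V_code = 1.960873 − (1.959863281) = +1.01 mV.

+1.01 mV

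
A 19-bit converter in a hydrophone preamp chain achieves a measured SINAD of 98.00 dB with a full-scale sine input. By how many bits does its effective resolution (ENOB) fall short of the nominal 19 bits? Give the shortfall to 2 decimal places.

3.01 bits

N_eff = (98.00 − 1.76)/6.02 = 15.9867 bits.
19 − 15.9867 = 3.01 bits below nominal.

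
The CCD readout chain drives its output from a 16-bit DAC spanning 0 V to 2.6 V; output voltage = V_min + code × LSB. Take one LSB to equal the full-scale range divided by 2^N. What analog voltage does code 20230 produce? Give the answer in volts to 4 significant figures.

0.8026 V

V_FS = 2.6 V. LSB = 2.6 V / 2^16.
V_out = V_min + code × LSB = 0 V + 20230 × 2.6 V / 65536
      = 0 V + 0.802582 V = 0.802582 V.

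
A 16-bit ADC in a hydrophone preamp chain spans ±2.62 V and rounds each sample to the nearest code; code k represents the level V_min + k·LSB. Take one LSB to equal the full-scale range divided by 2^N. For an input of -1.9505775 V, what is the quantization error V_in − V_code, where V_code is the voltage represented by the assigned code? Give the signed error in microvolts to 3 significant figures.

+30.4 µV

The full-scale span is 2.62 − (-2.62) = 5.24 V. LSB = 5.24 V / 2^16 ≈ 79.96 µV.
(V_in − V_min)/LSB = (-1.9505775 − (-2.62)) × 65536/5.24 = 8372.3803 → nearest code k = 8372.
V_code = V_min + k × range/2^16 = -2.62 + 8372 × 5.24/65536 = -1.9506079102 V.
V_in − V_code = -1.9505775 − (-1.9506079102) = +30.4 µV.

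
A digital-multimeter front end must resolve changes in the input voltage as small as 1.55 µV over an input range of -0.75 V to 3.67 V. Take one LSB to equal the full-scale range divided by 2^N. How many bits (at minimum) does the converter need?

Full-scale range = 3.67 V − (-0.75 V) = 4.42 V.
4.42 V / 1.55 µV = 2.852e6. Since 2^21 = 2097152 and 2^22 = 4194304, N = 22.

22 bits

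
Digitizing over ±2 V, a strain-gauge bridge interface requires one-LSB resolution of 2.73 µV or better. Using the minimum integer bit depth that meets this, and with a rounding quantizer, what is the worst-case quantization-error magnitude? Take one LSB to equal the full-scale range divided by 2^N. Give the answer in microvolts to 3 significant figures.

0.954 µV

Span: 2 V − (-2 V) = 4 V.
Required number of levels: 4/2.73 µV = 1.4652e6; smallest N with 2^N ≥ that is 21.
One LSB is 4 V / 2097152 = 1.9073 µV.
Max error for round-to-nearest is LSB/2 = 0.954 µV.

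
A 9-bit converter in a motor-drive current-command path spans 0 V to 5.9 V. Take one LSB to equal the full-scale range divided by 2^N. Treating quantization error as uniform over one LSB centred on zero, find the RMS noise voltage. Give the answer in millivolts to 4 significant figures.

V_FS = 5.9 V.
One LSB is 5.9 V / 512 = 11.5234 mV.
For a uniform distribution on [−LSB/2, +LSB/2], V_rms = LSB/√12 = 11.5234 mV/3.4641 = 3.327 mV.

3.327 mV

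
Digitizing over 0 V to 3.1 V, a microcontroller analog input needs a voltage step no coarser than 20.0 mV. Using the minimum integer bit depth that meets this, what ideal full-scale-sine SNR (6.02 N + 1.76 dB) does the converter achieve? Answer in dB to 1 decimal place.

V_FS = 3.1 V.
Need 2^N ≥ 3.1 V / 20.0 mV = 155.0 → N_min = 8.
6.02(8) + 1.76 = 49.92 dB.

49.9 dB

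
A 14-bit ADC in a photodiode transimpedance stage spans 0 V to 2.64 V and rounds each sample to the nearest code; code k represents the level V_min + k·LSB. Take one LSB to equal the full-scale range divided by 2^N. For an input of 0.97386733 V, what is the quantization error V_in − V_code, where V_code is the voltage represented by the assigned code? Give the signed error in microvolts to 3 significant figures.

Full-scale range = 2.64 V. LSB = 2.64 V / 2^14 ≈ 161.1 µV.
(0.97386733 − (0)) / LSB = 0.97386733 × 16384/2.64 = 6043.8797. Nearest integer: k = 6044.
V_code = V_min + k × range/2^14 = 0 + 6044 × 2.64/16384 = 0.97388671875 V.
e = 0.97386733 − (0.97388671875) = −19.4 µV.

−19.4 µV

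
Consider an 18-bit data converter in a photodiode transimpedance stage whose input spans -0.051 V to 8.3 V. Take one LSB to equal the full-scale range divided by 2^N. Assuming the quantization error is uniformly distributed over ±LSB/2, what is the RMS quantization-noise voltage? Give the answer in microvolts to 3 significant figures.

9.20 µV

The full-scale span is 8.3 − (-0.051) = 8.351 V.
One LSB is 8.351 V / 262144 = 31.857 µV.
V_rms = LSB/√12 = 31.857 µV / √12 = 9.20 µV.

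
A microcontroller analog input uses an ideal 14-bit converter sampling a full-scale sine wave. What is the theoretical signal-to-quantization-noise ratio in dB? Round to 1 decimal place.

Ideal quantization SNR: 6.02 × 14 + 1.76 dB = 86.0 dB.

86.0 dB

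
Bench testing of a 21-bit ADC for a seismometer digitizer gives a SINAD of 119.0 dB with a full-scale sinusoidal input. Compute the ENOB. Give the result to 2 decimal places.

ENOB = (SINAD − 1.76) / 6.02 = (119.0 − 1.76) / 6.02 = 117.24 / 6.02 = 19.4751.

19.48 bits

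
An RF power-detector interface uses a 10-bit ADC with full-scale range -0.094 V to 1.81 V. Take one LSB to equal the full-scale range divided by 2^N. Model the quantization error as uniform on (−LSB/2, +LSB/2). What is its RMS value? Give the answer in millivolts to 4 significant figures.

Span: 1.81 V − (-0.094 V) = 1.904 V.
One LSB is 1.904 V / 1024 = 1.85938 mV.
σ_q = LSB/√12 = 1.85938 mV/3.4641 = 0.5368 mV.

0.5368 mV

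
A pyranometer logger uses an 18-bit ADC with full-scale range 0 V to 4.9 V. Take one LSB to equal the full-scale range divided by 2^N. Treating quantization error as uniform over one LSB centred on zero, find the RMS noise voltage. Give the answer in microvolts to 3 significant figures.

V_FS = 4.9 V.
Step size = 4.9/262144 V = 18.692 µV.
σ_q = LSB/√12 = 18.692 µV/3.4641 = 5.40 µV.

5.40 µV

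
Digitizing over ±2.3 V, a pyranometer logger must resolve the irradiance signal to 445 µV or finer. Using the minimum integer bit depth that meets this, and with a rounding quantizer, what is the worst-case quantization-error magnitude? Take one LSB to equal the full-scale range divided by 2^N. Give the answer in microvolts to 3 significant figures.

140 µV

Span: 2.3 V − (-2.3 V) = 4.6 V.
Need 2^N ≥ 4.6 V / 445 µV = 10340 → N_min = 14.
LSB = 4.6 V / 2^14 = 280.76 µV.
Half an LSB is 140 µV.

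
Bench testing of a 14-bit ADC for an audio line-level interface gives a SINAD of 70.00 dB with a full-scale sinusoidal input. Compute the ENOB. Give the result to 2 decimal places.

ENOB = (SINAD − 1.76) / 6.02 = (70.00 − 1.76) / 6.02 = 68.24 / 6.02 = 11.3355.

11.34 bits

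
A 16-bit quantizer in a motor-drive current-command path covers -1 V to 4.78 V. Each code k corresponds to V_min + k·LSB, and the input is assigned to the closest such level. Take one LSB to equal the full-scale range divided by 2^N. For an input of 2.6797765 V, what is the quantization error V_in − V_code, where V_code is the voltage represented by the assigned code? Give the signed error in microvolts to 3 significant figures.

Range = 4.78 − (-1) = 5.78 V. LSB = 5.78 V / 2^16 ≈ 88.20 µV.
Position in LSBs: (2.6797765 − (-1)) × 65536/5.78 = 41722.8084; rounding gives k = 41723.
V_code = -1 + (41723/65536) × 5.78 = 2.6797933960 V.
Error = V_in − V_code = 2.6797765 − (2.6797933960) = −16.9 µV.

−16.9 µV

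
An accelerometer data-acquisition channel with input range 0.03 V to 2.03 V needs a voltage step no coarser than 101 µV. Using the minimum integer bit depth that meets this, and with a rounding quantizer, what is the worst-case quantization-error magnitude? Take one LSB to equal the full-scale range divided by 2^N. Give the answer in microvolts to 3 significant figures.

30.5 µV

The full-scale span is 2.03 − (0.03) = 2 V.
2 V / 101 µV = 19800. Since 2^14 = 16384 and 2^15 = 32768, N = 15.
LSB = 2 V / 2^15 = 61.035 µV.
Half an LSB is 30.5 µV.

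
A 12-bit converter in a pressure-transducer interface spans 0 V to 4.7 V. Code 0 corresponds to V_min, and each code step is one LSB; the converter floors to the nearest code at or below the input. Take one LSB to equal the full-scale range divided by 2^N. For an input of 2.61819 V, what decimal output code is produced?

2281

Span = 4.7 V. LSB = 4.7 V / 2^12 ≈ 1.147 mV.
V_in − V_min = 2.61819 − (0) = 2.61819 V.
Divide by LSB: 2.61819 × 4096/4.7 = 2281.7247.
Truncating gives code 2281.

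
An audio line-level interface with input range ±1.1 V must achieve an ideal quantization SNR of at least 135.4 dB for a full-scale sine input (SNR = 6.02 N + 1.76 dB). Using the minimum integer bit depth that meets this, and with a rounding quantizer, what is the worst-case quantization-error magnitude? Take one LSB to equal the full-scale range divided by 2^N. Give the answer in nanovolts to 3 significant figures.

131 nV

The full-scale span is 1.1 − (-1.1) = 2.2 V.
Solving 6.02 N ≥ 135.4 − 1.76: N ≥ 22.199. Round up → N = 23.
One LSB is 2.2 V / 8388608 = 262.26 nV.
|e|_max = LSB/2 = 131 nV.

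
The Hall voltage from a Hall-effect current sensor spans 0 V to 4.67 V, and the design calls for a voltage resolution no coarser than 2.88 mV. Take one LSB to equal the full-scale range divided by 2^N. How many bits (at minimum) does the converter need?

V_FS = 4.67 V.
Need 2^N ≥ 4.67 V / 2.88 mV = 1622 → N_min = 11.

11 bits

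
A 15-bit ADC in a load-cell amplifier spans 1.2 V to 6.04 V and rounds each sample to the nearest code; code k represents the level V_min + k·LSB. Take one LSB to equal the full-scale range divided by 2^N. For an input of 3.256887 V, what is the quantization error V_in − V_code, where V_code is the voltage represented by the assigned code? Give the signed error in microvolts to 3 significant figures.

The full-scale span is 6.04 − (1.2) = 4.84 V. LSB = 4.84 V / 2^15 ≈ 147.7 µV.
(V_in − V_min)/LSB = (3.256887 − (1.2)) × 32768/4.84 = 13925.6350 → nearest code k = 13926.
V_code = V_min + k × range/2^15 = 1.2 + 13926 × 4.84/32768 = 3.2569409180 V.
e = 3.256887 − (3.2569409180) = −53.9 µV.

−53.9 µV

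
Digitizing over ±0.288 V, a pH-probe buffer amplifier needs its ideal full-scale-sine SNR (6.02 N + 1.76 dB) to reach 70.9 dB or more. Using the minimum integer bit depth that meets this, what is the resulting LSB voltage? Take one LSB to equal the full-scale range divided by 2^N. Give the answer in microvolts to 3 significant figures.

141 µV

The full-scale span is 0.288 − (-0.288) = 0.576 V.
Solving 6.02 N ≥ 70.9 − 1.76: N ≥ 11.485. Round up → N = 12.
LSB = 0.576 V ÷ 2^12 = 0.576/4096 V = 141 µV.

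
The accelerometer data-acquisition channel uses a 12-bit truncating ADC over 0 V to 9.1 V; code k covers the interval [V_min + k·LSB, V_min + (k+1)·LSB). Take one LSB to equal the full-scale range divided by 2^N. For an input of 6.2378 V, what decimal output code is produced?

2807

Full-scale range = 9.1 V. LSB = 9.1 V / 2^12 ≈ 2.222 mV.
V_in − V_min = 6.2378 − (0) = 6.2378 V.
Divide by LSB: 6.2378 × 4096/9.1 = 2807.6955.
Truncating gives code 2807.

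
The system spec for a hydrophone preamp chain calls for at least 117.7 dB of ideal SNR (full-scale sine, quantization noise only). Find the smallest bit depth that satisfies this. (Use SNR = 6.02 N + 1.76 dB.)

Required N = ⌈(117.7 − 1.76)/6.02⌉ = ⌈19.259⌉ = 20.

20 bits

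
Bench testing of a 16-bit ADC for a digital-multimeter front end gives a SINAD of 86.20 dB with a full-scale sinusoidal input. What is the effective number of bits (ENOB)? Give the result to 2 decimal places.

ENOB = (86.20 − 1.76)/6.02 = 14.0266 bits.

14.03 bits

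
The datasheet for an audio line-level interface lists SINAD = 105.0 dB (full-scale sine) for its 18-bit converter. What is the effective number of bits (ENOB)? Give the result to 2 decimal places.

17.15 bits

(105.0 − 1.76) / 6.02 = 103.24/6.02 = 17.1495 effective bits.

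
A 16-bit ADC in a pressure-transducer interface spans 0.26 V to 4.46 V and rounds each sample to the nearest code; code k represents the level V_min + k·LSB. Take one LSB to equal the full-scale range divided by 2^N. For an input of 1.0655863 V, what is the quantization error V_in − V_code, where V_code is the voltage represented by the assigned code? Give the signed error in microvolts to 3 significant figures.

+13.8 µV

Full-scale range = 4.46 V − (0.26 V) = 4.2 V. LSB = 4.2 V / 2^16 ≈ 64.09 µV.
Position in LSBs: (1.0655863 − (0.26)) × 65536/4.2 = 12570.2152; rounding gives k = 12570.
V_code = V_min + k × range/2^16 = 0.26 + 12570 × 4.2/65536 = 1.0655725098 V.
V_in − V_code = 1.0655863 − (1.0655725098) = +13.8 µV.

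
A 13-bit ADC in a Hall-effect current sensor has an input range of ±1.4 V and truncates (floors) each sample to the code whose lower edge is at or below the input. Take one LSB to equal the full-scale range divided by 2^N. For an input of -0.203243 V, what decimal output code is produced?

3501

Span: 1.4 V − (-1.4 V) = 2.8 V. LSB = 2.8 V / 2^13 ≈ 341.8 µV.
code = ⌊(V_in − V_min)/LSB⌋ = ⌊(V_in − V_min) × 2^13 / range⌋
     = ⌊(-0.203243 − (-1.4)) × 8192 / 2.8⌋ = ⌊1.196757 × 8192/2.8⌋
     = ⌊3501.369⌋ = 3501.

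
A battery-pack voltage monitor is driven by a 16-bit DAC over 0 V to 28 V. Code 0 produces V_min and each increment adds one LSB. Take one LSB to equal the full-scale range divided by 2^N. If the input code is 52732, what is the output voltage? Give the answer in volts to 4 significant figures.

22.53 V

V_FS = 28 V. LSB = 28 V / 2^16.
V_out = V_min + code × LSB = 0 V + 52732 × 28 V / 65536
      = 0 + 22.5295 = 22.5295 V.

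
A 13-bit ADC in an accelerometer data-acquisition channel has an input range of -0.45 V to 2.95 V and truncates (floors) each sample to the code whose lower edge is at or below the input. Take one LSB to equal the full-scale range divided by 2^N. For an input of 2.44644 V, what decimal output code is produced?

6978

Span: 2.95 V − (-0.45 V) = 3.4 V. LSB = 3.4 V / 2^13 ≈ 415.0 µV.
code = ⌊(V_in − V_min)/LSB⌋ = ⌊(V_in − V_min) × 2^13 / range⌋
     = ⌊(2.44644 − (-0.45)) × 8192 / 3.4⌋ = ⌊2.89644 × 8192/3.4⌋
     = ⌊6978.717⌋ = 6978.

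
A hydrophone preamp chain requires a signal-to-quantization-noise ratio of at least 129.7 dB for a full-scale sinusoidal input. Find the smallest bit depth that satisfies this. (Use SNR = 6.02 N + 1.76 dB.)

Solving 6.02 N ≥ 129.7 − 1.76: N ≥ 21.252. Round up → N = 22.

22 bits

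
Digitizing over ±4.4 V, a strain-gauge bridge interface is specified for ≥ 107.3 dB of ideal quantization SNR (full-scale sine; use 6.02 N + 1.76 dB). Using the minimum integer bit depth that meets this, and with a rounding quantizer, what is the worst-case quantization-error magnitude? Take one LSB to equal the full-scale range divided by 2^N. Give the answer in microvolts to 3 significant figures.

16.8 µV

Span: 4.4 V − (-4.4 V) = 8.8 V.
N ≥ (107.3 − 1.76)/6.02 = 17.532 → N_min = 18.
LSB = 8.8 V / 2^18 = 33.569 µV.
Max error for round-to-nearest is LSB/2 = 16.8 µV.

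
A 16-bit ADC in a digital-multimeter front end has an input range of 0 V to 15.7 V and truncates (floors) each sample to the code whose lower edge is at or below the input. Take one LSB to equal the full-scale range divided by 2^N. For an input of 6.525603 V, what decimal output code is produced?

27239

Full-scale range = 15.7 V. LSB = 15.7 V / 2^16 ≈ 239.6 µV.
code = ⌊(V_in − V_min)/LSB⌋ = ⌊(V_in − V_min) × 2^16 / range⌋
     = ⌊(6.525603 − (0)) × 65536 / 15.7⌋ = ⌊6.525603 × 65536/15.7⌋
     = ⌊27239.613⌋ = 27239.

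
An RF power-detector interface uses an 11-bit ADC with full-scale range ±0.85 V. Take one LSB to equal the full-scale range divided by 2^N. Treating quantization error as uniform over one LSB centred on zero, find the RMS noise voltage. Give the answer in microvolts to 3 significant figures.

Full-scale range = 0.85 V − (-0.85 V) = 1.7 V.
Step size = 1.7/2048 V = 0.83008 mV.
RMS of a uniform error over width LSB is LSB/√12 = 240 µV.

240 µV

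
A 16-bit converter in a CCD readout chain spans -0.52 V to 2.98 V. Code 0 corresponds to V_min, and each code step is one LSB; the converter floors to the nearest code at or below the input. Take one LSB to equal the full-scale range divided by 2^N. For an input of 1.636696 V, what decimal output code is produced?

40383

Full-scale range = 2.98 V − (-0.52 V) = 3.5 V. LSB = 3.5 V / 2^16 ≈ 53.41 µV.
(V_in − V_min) × 2^16/range = (1.636696 − (-0.52)) × 65536/3.5 = 40383.208.
Floor → code = 40383.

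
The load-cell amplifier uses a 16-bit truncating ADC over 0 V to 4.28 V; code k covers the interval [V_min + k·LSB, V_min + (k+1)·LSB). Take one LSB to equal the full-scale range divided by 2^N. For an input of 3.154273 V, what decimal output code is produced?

48298

V_FS = 4.28 V. LSB = 4.28 V / 2^16 ≈ 65.31 µV.
(V_in − V_min) × 2^16/range = (3.154273 − (0)) × 65536/4.28 = 48298.700.
Floor → code = 48298.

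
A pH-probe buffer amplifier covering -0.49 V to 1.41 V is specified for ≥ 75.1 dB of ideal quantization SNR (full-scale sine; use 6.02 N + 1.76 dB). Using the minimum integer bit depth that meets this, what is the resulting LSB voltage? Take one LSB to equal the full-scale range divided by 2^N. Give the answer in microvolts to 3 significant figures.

Full-scale range = 1.41 V − (-0.49 V) = 1.9 V.
N ≥ (75.1 − 1.76)/6.02 = 12.183 → N_min = 13.
LSB = 1.9 V ÷ 2^13 = 1.9/8192 V = 232 µV.

232 µV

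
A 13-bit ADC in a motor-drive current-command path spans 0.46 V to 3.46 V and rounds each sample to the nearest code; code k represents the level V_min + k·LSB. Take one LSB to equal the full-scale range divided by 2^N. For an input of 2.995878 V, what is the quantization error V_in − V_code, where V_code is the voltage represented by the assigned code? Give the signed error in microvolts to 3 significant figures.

Full-scale range = 3.46 V − (0.46 V) = 3 V. LSB = 3 V / 2^13 ≈ 366.2 µV.
Position in LSBs: (2.995878 − (0.46)) × 8192/3 = 6924.6375; rounding gives k = 6925.
V_code = V_min + k × range/2^13 = 0.46 + 6925 × 3/8192 = 2.996010742 V.
e = 2.995878 − (2.996010742) = −133 µV.

−133 µV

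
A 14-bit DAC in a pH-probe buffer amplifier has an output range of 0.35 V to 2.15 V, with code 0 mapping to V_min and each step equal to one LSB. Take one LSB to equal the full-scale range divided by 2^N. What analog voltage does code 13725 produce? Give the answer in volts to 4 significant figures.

1.858 V

Range = 2.15 − (0.35) = 1.8 V. LSB = 1.8 V / 2^14.
V_out = V_min + code × LSB = 0.35 V + 13725 × 1.8 V / 16384
      = 0.35 + 1.50787 = 1.85787 V.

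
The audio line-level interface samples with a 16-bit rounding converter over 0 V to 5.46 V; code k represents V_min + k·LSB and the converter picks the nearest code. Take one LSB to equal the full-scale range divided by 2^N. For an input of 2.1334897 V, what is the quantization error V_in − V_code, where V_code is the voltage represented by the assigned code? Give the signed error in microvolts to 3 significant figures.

+10.7 µV

Span = 5.46 V. LSB = 5.46 V / 2^16 ≈ 83.31 µV.
(2.1334897 − (0)) / LSB = 2.1334897 × 65536/5.46 = 25608.1284. Nearest integer: k = 25608.
V_code = 0 + (25608/65536) × 5.46 = 2.1334790039 V.
Error = V_in − V_code = 2.1334897 − (2.1334790039) = +10.7 µV.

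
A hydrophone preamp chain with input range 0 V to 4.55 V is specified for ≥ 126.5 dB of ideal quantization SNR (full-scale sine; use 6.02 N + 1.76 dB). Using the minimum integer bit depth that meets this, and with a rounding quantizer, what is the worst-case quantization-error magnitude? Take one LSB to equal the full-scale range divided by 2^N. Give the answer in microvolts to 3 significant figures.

1.08 µV

Range is 4.55 V.
N ≥ (126.5 − 1.76)/6.02 = 20.721 → N_min = 21.
One LSB is 4.55 V / 2097152 = 2.1696 µV.
Half an LSB is 1.08 µV.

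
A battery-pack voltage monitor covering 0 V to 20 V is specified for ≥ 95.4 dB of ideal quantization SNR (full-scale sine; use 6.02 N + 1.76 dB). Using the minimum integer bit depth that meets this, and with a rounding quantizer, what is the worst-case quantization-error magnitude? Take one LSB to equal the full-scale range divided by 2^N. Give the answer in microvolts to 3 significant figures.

153 µV

Range is 20 V.
N ≥ (95.4 − 1.76)/6.02 = 15.555 → N_min = 16.
LSB = 20 V / 2^16 = 305.18 µV.
Half an LSB is 153 µV.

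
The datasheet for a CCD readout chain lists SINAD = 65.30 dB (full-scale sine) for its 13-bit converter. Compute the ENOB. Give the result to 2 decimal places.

ENOB = (65.30 − 1.76)/6.02 = 10.5548 bits.

10.55 bits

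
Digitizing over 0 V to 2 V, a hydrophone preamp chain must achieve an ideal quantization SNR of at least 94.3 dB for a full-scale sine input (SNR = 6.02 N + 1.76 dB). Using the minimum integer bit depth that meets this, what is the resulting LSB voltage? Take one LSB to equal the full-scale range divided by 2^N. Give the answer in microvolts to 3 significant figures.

30.5 µV

Span = 2 V.
N ≥ (94.3 − 1.76)/6.02 = 15.372 → N_min = 16.
LSB = 2 V / 2^16 = 30.5 µV.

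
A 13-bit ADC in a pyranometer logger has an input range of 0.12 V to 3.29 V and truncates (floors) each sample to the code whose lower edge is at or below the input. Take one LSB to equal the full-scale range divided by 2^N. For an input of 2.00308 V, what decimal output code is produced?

4866

Full-scale range = 3.29 V − (0.12 V) = 3.17 V. LSB = 3.17 V / 2^13 ≈ 387.0 µV.
V_in − V_min = 2.00308 − (0.12) = 1.88308 V.
Divide by LSB: 1.88308 × 8192/3.17 = 4866.3064.
Truncating gives code 4866.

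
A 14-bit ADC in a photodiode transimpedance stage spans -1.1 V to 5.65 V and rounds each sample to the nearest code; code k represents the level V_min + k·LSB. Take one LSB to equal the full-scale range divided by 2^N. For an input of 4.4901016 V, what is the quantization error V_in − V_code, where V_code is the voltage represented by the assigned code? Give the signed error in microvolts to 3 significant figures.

−154 µV

Full-scale range = 5.65 V − (-1.1 V) = 6.75 V. LSB = 6.75 V / 2^14 ≈ 412.0 µV.
(4.4901016 − (-1.1)) / LSB = 5.5901016 × 16384/6.75 = 13568.6259. Nearest integer: k = 13569.
V_code = V_min + k × range/2^14 = -1.1 + 13569 × 6.75/16384 = 4.4902557373 V.
e = 4.4901016 − (4.4902557373) = −154 µV.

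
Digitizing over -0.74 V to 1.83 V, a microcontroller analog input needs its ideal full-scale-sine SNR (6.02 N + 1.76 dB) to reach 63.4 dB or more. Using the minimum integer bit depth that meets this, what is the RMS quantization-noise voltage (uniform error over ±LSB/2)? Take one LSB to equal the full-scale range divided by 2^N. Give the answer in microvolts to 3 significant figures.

362 µV

Range = 1.83 − (-0.74) = 2.57 V.
N ≥ (63.4 − 1.76)/6.02 = 10.239 → N_min = 11.
Step size = 2.57/2048 V = 1.2549 mV.
V_rms = LSB/√12 = 362 µV.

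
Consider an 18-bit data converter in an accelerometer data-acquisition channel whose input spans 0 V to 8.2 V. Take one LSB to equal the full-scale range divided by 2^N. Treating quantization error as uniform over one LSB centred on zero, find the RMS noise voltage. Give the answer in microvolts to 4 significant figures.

Span = 8.2 V.
LSB = 8.2 V / 2^18 = 31.2805 µV.
σ_q = LSB/√12 = 31.2805 µV/3.4641 = 9.030 µV.

9.030 µV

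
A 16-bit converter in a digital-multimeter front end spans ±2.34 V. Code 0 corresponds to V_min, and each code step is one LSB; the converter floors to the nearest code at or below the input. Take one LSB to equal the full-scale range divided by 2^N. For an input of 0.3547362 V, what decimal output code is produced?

37735

The full-scale span is 2.34 − (-2.34) = 4.68 V. LSB = 4.68 V / 2^16 ≈ 71.41 µV.
(V_in − V_min) × 2^16/range = (0.3547362 − (-2.34)) × 65536/4.68 = 37735.520.
Floor → code = 37735.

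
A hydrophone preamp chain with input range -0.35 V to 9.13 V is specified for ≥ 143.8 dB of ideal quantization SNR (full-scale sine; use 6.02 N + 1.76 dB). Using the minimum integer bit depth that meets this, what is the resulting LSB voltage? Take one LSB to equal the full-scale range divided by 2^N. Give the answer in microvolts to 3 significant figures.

The full-scale span is 9.13 − (-0.35) = 9.48 V.
6.02 N + 1.76 ≥ 143.8 gives N ≥ 23.595, so the minimum integer is 24.
LSB = 9.48 V ÷ 2^24 = 9.48/16777216 V = 0.565 µV.

0.565 µV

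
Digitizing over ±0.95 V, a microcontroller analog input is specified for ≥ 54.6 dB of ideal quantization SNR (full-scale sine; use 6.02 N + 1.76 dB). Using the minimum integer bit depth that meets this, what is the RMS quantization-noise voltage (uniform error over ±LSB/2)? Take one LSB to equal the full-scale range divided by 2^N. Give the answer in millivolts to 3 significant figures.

Range = 0.95 − (-0.95) = 1.9 V.
N ≥ (54.6 − 1.76)/6.02 = 8.777 → N_min = 9.
LSB = 1.9 V / 2^9 = 3.7109 mV.
RMS noise = LSB/√12 = 1.07 mV.

1.07 mV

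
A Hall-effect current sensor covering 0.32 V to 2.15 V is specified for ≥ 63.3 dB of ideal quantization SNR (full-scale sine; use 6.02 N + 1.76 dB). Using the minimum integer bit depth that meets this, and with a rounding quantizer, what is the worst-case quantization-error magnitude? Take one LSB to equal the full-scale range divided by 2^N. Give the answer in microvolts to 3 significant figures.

447 µV

The full-scale span is 2.15 − (0.32) = 1.83 V.
Required N = ⌈(63.3 − 1.76)/6.02⌉ = ⌈10.223⌉ = 11.
One LSB is 1.83 V / 2048 = 0.89355 mV.
Max error for round-to-nearest is LSB/2 = 447 µV.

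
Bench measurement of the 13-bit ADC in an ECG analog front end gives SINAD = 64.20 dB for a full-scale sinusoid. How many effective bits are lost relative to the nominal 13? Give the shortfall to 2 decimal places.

N_eff = (64.20 − 1.76)/6.02 = 10.3721 bits.
Shortfall = 13 − 10.3721 = 2.6279 bits.

2.63 bits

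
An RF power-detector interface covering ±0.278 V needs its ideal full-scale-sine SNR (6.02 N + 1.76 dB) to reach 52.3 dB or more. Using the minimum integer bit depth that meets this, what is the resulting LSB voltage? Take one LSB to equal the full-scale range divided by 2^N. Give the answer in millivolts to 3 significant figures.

1.09 mV

The full-scale span is 0.278 − (-0.278) = 0.556 V.
Required N = ⌈(52.3 − 1.76)/6.02⌉ = ⌈8.395⌉ = 9.
Step size = 0.556/512 V = 1.09 mV.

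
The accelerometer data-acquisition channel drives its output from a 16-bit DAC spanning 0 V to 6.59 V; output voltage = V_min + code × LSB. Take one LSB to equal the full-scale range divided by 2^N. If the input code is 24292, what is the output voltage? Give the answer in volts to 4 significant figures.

V_FS = 6.59 V. LSB = 6.59 V / 2^16.
V_out = 0 + 24292 × (6.59/65536) V
      = 0 V + 2.44269 V = 2.44269 V.

2.443 V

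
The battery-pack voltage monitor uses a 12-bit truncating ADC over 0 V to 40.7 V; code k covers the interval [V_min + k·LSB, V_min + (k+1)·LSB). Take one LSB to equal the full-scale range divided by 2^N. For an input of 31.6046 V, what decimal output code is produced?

3180

Span = 40.7 V. LSB = 40.7 V / 2^12 ≈ 9.937 mV.
V_in − V_min = 31.6046 − (0) = 31.6046 V.
Divide by LSB: 31.6046 × 4096/40.7 = 3180.6497.
Truncating gives code 3180.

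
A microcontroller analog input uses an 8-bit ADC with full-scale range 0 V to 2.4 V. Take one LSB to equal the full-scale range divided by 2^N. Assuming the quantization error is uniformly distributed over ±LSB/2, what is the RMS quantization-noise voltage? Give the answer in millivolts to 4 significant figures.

Range is 2.4 V.
LSB = 2.4 V ÷ 2^8 = 2.4/256 V = 9.37500 mV.
V_rms = LSB/√12 = 9.37500 mV / √12 = 2.706 mV.

2.706 mV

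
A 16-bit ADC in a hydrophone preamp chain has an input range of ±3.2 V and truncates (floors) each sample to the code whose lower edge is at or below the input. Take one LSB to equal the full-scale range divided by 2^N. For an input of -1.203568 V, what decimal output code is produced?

20443

Range = 3.2 − (-3.2) = 6.4 V. LSB = 6.4 V / 2^16 ≈ 97.66 µV.
code = ⌊(V_in − V_min)/LSB⌋ = ⌊(V_in − V_min) × 2^16 / range⌋
     = ⌊(-1.203568 − (-3.2)) × 65536 / 6.4⌋ = ⌊1.996432 × 65536/6.4⌋
     = ⌊20443.464⌋ = 20443.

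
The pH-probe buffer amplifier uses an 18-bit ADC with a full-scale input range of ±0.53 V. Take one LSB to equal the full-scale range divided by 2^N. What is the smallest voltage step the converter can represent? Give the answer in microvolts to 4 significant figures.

Range = 0.53 − (-0.53) = 1.06 V.
Number of codes = 2^18 = 262144.
Step size = 1.06/262144 V = 4.044 µV.

4.044 µV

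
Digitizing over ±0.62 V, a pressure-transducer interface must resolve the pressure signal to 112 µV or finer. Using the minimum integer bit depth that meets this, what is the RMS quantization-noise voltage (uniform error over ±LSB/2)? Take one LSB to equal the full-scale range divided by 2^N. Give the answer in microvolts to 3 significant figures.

21.8 µV

Span: 0.62 V − (-0.62 V) = 1.24 V.
Required number of levels: 1.24/112 µV = 11071; smallest N with 2^N ≥ that is 14.
LSB = 1.24 V / 2^14 = 75.684 µV.
σ_q = LSB/√12 = 75.684 µV/3.4641 = 21.8 µV.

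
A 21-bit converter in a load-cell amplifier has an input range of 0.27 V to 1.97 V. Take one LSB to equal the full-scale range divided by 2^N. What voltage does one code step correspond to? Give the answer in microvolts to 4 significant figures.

Span: 1.97 V − (0.27 V) = 1.7 V.
Number of codes = 2^21 = 2097152.
LSB = 1.7 V ÷ 2^21 = 1.7/2097152 V = 0.8106 µV.

0.8106 µV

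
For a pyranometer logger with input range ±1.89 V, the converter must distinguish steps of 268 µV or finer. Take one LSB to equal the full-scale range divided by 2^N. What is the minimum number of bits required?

Span: 1.89 V − (-1.89 V) = 3.78 V.
Need 2^N ≥ 3.78 V / 268 µV = 14100 → N_min = 14.

14 bits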